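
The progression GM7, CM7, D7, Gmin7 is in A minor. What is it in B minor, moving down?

AM7 DM7 E7 Amin7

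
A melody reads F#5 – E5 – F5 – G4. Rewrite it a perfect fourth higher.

B5 A5 Bb5 C5

F#5: a fourth up reaches B, and 5 semitones makes it B5.
E5 up a perfect fourth is A5.
F5 up a perfect fourth is Bb5.
G4: a fourth up reaches C, and 5 semitones makes it C5.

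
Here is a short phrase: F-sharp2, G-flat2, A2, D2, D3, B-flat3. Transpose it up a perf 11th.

F#2 -> B3
Gb2 -> Cb4
A2 -> D4
D2 -> G3
D3 -> G4
Bb3 -> Eb5

B3 Cb4 D4 G3 G4 Eb5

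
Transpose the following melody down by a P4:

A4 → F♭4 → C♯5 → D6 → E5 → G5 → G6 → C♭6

A perfect fourth down from A4 gives E4.
Fb4: a fourth down reaches C, and 5 semitones makes it Cb4.
C#5 down a perfect fourth is G#4.
D6 down a perfect fourth is A5.
A perfect fourth down from E5 gives B4.
A perfect fourth down from G5 gives D5.
G6: a fourth down reaches D, and 5 semitones makes it D6.
Cb6 down a perfect fourth is Gb5.

E4 Cb4 G#4 A5 B4 D5 D6 Gb5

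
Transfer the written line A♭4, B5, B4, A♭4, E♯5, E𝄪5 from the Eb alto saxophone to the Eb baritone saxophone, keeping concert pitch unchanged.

Ab5 B6 B5 Ab5 E#6 E##6

First find concert pitch: the Eb alto saxophone sounds a major sixth below written, so A♭4 B5 B4 A♭4 E♯5 E𝄪5 sounds Cb4 D5 D4 Cb4 G#4 G##4.
Then write for Eb baritone saxophone: it sounds a major thirteenth below written, so the part must be a major thirteenth above concert.
Cb4 → Ab5
D5 → B6
D4 → B5
Cb4 → Ab5
G#4 → E#6
G##4 → E##6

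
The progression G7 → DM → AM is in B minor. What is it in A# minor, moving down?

F#7 C#M G#M

B minor down to A# minor is a minor second; each chord root moves by that interval while the quality stays the same.
G7: root G down a minor second → F#, giving F#7.
DM: root D down a minor second → C#, giving C#M.
AM: root A down a minor second → G#, giving G#M.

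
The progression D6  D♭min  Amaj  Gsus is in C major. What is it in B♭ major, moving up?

C major up to B♭ major is a minor seventh; each chord root moves by that interval while the quality stays the same.
D6: root D up a minor seventh → C, giving C6.
D♭min: root D♭ up a minor seventh → Cb, giving Cbmin.
Amaj: root A up a minor seventh → G, giving Gmaj.
Gsus: root G up a minor seventh → F, giving Fsus.

C6 Cbmin Gmaj Fsus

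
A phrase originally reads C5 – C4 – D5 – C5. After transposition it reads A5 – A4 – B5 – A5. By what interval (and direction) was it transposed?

Take the first pair: C5 → A5. C to A spans 6 letter names, so the interval is some kind of sixth.
C5 to A5 is 9 semitones, which makes it a major sixth; the second version is higher, so the direction is up.
Checking another pair — C5 → A5 — gives the same interval.

up a major sixth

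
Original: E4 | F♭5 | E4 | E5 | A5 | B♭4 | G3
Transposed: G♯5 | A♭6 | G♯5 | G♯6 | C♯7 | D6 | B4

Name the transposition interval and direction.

From E4 to G#5 is 10 letter names — a tenth of some quality.
E4 to G#5 is 16 semitones, which makes it a major tenth; the second version is higher, so the direction is up.
Checking another pair — G3 → B4 — gives the same interval.

up a major tenth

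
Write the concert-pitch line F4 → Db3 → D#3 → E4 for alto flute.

Bb4 Gb3 G#3 A4

The alto flute sounds a perfect fourth below written, so the written part must be a perfect fourth above concert — transpose each note up.
F4 becomes Bb4
Db3 becomes Gb3
D#3 becomes G#3
E4 becomes A4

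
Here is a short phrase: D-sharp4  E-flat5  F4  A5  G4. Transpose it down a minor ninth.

C##3 D4 E3 G#4 F#3

D#4 → C##3
Eb5 → D4
F4 → E3
A5 → G#4
G4 → F#3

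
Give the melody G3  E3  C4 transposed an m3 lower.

E3 C#3 A3

G3 down a minor third is E3.
E3: a third down reaches C, and 3 semitones makes it C#3.
C4: a third down reaches A, and 3 semitones makes it A3.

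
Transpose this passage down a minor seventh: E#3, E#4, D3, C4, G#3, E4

F##2 F##3 E2 D3 A#2 F#3

E#3 to F##2
E#4 to F##3
D3 to E2
C4 to D3
G#3 to A#2
E4 to F#3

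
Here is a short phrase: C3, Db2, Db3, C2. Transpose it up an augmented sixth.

A#3 B2 B3 A#2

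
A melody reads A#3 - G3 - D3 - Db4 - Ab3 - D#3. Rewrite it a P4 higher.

D#4 C4 G3 Gb4 Db4 G#3

A#3 becomes D#4
G3 becomes C4
D3 becomes G3
Db4 becomes Gb4
Ab3 becomes Db4
D#3 becomes G#3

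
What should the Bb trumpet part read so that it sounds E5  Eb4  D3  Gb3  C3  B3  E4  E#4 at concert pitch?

F#5 F4 E3 Ab3 D3 C#4 F#4 F##4

The Bb trumpet sounds a major second below written, so the written part must be a major second above concert — transpose each note up.
E5 gives F#5
Eb4 gives F4
D3 gives E3
Gb3 gives Ab3
C3 gives D3
B3 gives C#4
E4 gives F#4
E#4 gives F##4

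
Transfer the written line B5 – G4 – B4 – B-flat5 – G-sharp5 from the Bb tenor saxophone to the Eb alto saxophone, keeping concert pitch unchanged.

F#5 D4 F#4 F5 D#5

First find concert pitch: the Bb tenor saxophone sounds a major ninth below written, so B5 G4 B4 B-flat5 G-sharp5 sounds A4 F3 A3 Ab4 F#4.
Then write for Eb alto saxophone: it sounds a major sixth below written, so the part must be a major sixth above concert.
A4 → F#5
F3 → D4
A3 → F#4
Ab4 → F5
F#4 → D#5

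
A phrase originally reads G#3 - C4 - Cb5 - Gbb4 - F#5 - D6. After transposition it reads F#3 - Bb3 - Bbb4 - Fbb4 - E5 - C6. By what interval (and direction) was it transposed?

down a major second

Take the first pair: G#3 → F#3. G to F spans 2 letter names, so the interval is some kind of second.
F#3 to G#3 is 2 semitones, which makes it a major second; the second version is lower, so the direction is down.
Checking another pair — D6 → C6 — gives the same interval.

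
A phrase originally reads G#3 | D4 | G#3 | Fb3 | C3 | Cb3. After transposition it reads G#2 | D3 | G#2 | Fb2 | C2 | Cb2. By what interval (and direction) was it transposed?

down a perfect octave

From G#3 to G#2 is 8 letter names — an octave of some quality.
G#2 to G#3 is 12 semitones, which makes it a perfect octave; the second version is lower, so the direction is down.
Checking another pair — Cb3 → Cb2 — gives the same interval.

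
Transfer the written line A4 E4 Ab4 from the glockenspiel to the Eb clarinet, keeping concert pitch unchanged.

First find concert pitch: the glockenspiel sounds a perfect fifteenth above written, so A4 E4 Ab4 sounds A6 E6 Ab6.
Then write for Eb clarinet: it sounds a minor third above written, so the part must be a minor third below concert.
A6 → F#6
E6 → C#6
Ab6 → F6

F#6 C#6 F6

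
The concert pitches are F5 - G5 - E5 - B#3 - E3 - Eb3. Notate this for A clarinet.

Written C4 sounds as A3 on the A clarinet, so concert pitches are written a minor third up.
F5 to Ab5
G5 to Bb5
E5 to G5
B#3 to D#4
E3 to G3
Eb3 to Gb3

Ab5 Bb5 G5 D#4 G3 Gb3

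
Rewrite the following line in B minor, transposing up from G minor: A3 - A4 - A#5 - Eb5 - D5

G minor to B minor up is a major third, so every note moves up by that interval.
A3 becomes C#4
A4 becomes C#5
A#5 becomes C##6
Eb5 becomes G5
D5 becomes F#5

C#4 C#5 C##6 G5 F#5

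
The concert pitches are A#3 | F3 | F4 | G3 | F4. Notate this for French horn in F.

E#4 C4 C5 D4 C5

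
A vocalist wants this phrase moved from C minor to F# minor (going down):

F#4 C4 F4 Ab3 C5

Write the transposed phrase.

B#3 F#3 B3 D3 F#4

C minor to F# minor down is a diminished fifth, so every note moves down by that interval.
F#4 becomes B#3
C4 becomes F#3
F4 becomes B3
Ab3 becomes D3
C5 becomes F#4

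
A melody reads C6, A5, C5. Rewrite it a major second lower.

A major second down from C6 gives Bb5.
A5: a second down reaches G, and 2 semitones makes it G5.
A major second down from C5 gives Bb4.

Bb5 G5 Bb4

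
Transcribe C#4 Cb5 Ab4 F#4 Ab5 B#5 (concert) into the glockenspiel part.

The glockenspiel sounds a perfect fifteenth above written, so the written part must be a perfect fifteenth below concert — transpose each note down.
C#4 -> C#2
Cb5 -> Cb3
Ab4 -> Ab2
F#4 -> F#2
Ab5 -> Ab3
B#5 -> B#3

C#2 Cb3 Ab2 F#2 Ab3 B#3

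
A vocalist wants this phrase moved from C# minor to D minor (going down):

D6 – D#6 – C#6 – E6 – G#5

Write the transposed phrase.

Eb5 E5 D5 F5 A4

From C# down to D is a major seventh; apply that to each pitch.
D6 to Eb5
D#6 to E5
C#6 to D5
E6 to F5
G#5 to A4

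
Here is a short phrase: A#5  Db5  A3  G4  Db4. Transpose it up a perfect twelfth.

E#7 Ab6 E5 D6 Ab5

A#5 becomes E#7
Db5 becomes Ab6
A3 becomes E5
G4 becomes D6
Db4 becomes Ab5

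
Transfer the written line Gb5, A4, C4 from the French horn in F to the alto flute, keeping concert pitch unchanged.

Fb5 G4 Bb3

First find concert pitch: the French horn in F sounds a perfect fifth below written, so Gb5 A4 C4 sounds Cb5 D4 F3.
Then write for alto flute: it sounds a perfect fourth below written, so the part must be a perfect fourth above concert.
Cb5 → Fb5
D4 → G4
F3 → Bb3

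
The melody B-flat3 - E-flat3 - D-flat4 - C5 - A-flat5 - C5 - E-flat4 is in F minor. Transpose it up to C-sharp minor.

F#4 B3 A4 G#5 E6 G#5 B4

F minor to C-sharp minor up is an augmented fifth, so every note moves up by that interval.
Bb3 to F#4
Eb3 to B3
Db4 to A4
C5 to G#5
Ab5 to E6
C5 to G#5
Eb4 to B4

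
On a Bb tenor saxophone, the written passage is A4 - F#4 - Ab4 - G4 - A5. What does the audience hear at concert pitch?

G3 E3 Gb3 F3 G4

Written C4 on the Bb tenor saxophone sounds as Bb2, a major ninth lower; apply that shift to every note.
A4 to G3
F#4 to E3
Ab4 to Gb3
G4 to F3
A5 to G4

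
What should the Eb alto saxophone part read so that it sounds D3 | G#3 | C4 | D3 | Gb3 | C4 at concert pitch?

B3 E#4 A4 B3 Eb4 A4

The Eb alto saxophone sounds a major sixth below written, so the written part must be a major sixth above concert — transpose each note up.
D3 → B3
G#3 → E#4
C4 → A4
D3 → B3
Gb3 → Eb4
C4 → A4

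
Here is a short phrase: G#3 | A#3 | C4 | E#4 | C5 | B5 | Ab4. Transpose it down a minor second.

F##3 G##3 B3 D##4 B4 A#5 G4

G#3 to F##3
A#3 to G##3
C4 to B3
E#4 to D##4
C5 to B4
B5 to A#5
Ab4 to G4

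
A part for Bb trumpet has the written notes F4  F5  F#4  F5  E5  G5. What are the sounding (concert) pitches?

Eb4 Eb5 E4 Eb5 D5 F5

The Bb trumpet sounds a major second below written, so transpose each written note down a major second.
F4 becomes Eb4
F5 becomes Eb5
F#4 becomes E4
F5 becomes Eb5
E5 becomes D5
G5 becomes F5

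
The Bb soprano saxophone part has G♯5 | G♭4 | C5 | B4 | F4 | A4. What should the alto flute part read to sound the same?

B5 Bbb4 Eb5 D5 Ab4 C5

First find concert pitch: the Bb soprano saxophone sounds a major second below written, so G♯5 G♭4 C5 B4 F4 A4 sounds F#5 Fb4 Bb4 A4 Eb4 G4.
Then write for alto flute: it sounds a perfect fourth below written, so the part must be a perfect fourth above concert.
F#5 → B5
Fb4 → Bbb4
Bb4 → Eb5
A4 → D5
Eb4 → Ab4
G4 → C5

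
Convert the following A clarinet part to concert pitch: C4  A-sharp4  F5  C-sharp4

A3 F##4 D5 A#3

Written C4 on the A clarinet sounds as A3, a minor third lower; apply that shift to every note.
C4 to A3
A#4 to F##4
F5 to D5
C#4 to A#3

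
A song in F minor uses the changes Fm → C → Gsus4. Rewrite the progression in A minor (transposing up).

Am E Bsus4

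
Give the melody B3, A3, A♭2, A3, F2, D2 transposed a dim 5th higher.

B3 → F4
A3 → Eb4
Ab2 → Ebb3
A3 → Eb4
F2 → Cb3
D2 → Ab2

F4 Eb4 Ebb3 Eb4 Cb3 Ab2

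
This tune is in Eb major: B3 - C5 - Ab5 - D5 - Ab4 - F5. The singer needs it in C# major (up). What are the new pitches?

Eb major to C# major up is an augmented sixth, so every note moves up by that interval.
B3 -> G##4
C5 -> A#5
Ab5 -> F#6
D5 -> B#5
Ab4 -> F#5
F5 -> D#6

G##4 A#5 F#6 B#5 F#5 D#6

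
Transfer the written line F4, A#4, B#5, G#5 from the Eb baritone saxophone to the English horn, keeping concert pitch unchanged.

Eb3 G#3 A#4 F#4

First find concert pitch: the Eb baritone saxophone sounds a major thirteenth below written, so F4 A#4 B#5 G#5 sounds Ab2 C#3 D#4 B3.
Then write for English horn: it sounds a perfect fifth below written, so the part must be a perfect fifth above concert.
Ab2 → Eb3
C#3 → G#3
D#4 → A#4
B3 → F#4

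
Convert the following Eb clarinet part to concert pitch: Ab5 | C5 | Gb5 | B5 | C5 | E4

Cb6 Eb5 Bbb5 D6 Eb5 G4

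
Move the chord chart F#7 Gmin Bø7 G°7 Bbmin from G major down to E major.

G major down to E major is a minor third; each chord root moves by that interval while the quality stays the same.
F#7: root F# down a minor third → D#, giving D#7.
Gmin: root G down a minor third → E, giving Emin.
Bø7: root B down a minor third → G#, giving G#ø7.
G°7: root G down a minor third → E, giving E°7.
Bbmin: root Bb down a minor third → G, giving Gmin.

D#7 Emin G#ø7 E°7 Gmin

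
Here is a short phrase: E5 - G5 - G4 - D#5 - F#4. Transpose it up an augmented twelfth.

An augmented twelfth up from E5 gives B#6.
G5: a twelfth up reaches D, and 20 semitones makes it D#7.
An augmented twelfth up from G4 gives D#6.
An augmented twelfth up from D#5 gives A##6.
An augmented twelfth up from F#4 gives C##6.

B#6 D#7 D#6 A##6 C##6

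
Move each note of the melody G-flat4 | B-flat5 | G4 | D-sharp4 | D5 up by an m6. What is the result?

Ebb5 Gb6 Eb5 B4 Bb5

A minor sixth up from Gb4 gives Ebb5.
Bb5 up a minor sixth is Gb6.
G4: a sixth up reaches E, and 8 semitones makes it Eb5.
A minor sixth up from D#4 gives B4.
A minor sixth up from D5 gives Bb5.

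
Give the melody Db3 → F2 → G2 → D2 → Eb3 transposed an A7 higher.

C#4 E#3 F##3 C##3 D#4

Db3: a seventh up reaches C, and 12 semitones makes it C#4.
F2: a seventh up reaches E, and 12 semitones makes it E#3.
G2 up an augmented seventh is F##3.
An augmented seventh up from D2 gives C##3.
Eb3 up an augmented seventh is D#4.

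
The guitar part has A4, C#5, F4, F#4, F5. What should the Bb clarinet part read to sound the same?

B3 D#4 G3 G#3 G4

First find concert pitch: the guitar sounds a perfect octave below written, so A4 C#5 F4 F#4 F5 sounds A3 C#4 F3 F#3 F4.
Then write for Bb clarinet: it sounds a major second below written, so the part must be a major second above concert.
A3 → B3
C#4 → D#4
F3 → G3
F#3 → G#3
F4 → G4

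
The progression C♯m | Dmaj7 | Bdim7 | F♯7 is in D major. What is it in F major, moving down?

Em Fmaj7 Ddim7 A7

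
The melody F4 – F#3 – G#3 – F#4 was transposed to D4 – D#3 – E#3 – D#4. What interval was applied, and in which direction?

From F4 to D4 is 3 letter names — a third of some quality.
D4 to F4 is 3 semitones, which makes it a minor third; the second version is lower, so the direction is down.
Checking another pair — F#4 → D#4 — gives the same interval.

down a minor third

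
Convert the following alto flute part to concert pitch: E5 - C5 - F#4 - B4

The alto flute sounds a perfect fourth below written, so transpose each written note down a perfect fourth.
E5 becomes B4
C5 becomes G4
F#4 becomes C#4
B4 becomes F#4

B4 G4 C#4 F#4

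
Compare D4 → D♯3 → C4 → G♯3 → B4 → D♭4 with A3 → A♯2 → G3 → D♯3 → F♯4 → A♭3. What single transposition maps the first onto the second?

down a perfect fourth

Take the first pair: D4 → A3. D to A spans 4 letter names, so the interval is some kind of fourth.
A3 to D4 is 5 semitones, which makes it a perfect fourth; the second version is lower, so the direction is down.
Checking another pair — Db4 → Ab3 — gives the same interval.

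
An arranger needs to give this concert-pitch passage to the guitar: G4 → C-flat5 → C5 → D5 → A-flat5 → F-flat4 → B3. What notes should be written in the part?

The guitar sounds a perfect octave below written, so the written part must be a perfect octave above concert — transpose each note up.
G4 becomes G5
Cb5 becomes Cb6
C5 becomes C6
D5 becomes D6
Ab5 becomes Ab6
Fb4 becomes Fb5
B3 becomes B4

G5 Cb6 C6 D6 Ab6 Fb5 B4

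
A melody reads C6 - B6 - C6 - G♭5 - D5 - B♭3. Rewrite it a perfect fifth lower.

A perfect fifth down from C6 gives F5.
A perfect fifth down from B6 gives E6.
C6 down a perfect fifth is F5.
Gb5 down a perfect fifth is Cb5.
D5 down a perfect fifth is G4.
Bb3: a fifth down reaches E, and 7 semitones makes it Eb3.

F5 E6 F5 Cb5 G4 Eb3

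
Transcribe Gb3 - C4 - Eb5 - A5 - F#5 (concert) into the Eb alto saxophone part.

Eb4 A4 C6 F#6 D#6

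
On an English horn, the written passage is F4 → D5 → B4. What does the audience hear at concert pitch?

The English horn sounds a perfect fifth below written, so transpose each written note down a perfect fifth.
F4 gives Bb3
D5 gives G4
B4 gives E4

Bb3 G4 E4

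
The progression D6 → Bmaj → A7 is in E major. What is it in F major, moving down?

E major down to F major is a major seventh; each chord root moves by that interval while the quality stays the same.
D6: root D down a major seventh → Eb, giving Eb6.
Bmaj: root B down a major seventh → C, giving Cmaj.
A7: root A down a major seventh → Bb, giving Bb7.

Eb6 Cmaj Bb7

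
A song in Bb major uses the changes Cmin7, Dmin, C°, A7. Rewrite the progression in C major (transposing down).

Dmin7 Emin D° B7

Bb major down to C major is a minor seventh; each chord root moves by that interval while the quality stays the same.
Cmin7: root C down a minor seventh → D, giving Dmin7.
Dmin: root D down a minor seventh → E, giving Emin.
C°: root C down a minor seventh → D, giving D°.
A7: root A down a minor seventh → B, giving B7.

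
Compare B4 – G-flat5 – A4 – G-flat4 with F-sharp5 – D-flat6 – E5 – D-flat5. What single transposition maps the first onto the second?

up a perfect fifth

Take the first pair: B4 → F#5. B to F spans 5 letter names, so the interval is some kind of fifth.
B4 to F#5 is 7 semitones, which makes it a perfect fifth; the second version is higher, so the direction is up.
Checking another pair — Gb4 → Db5 — gives the same interval.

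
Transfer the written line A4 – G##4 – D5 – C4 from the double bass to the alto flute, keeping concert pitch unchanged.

D4 C##4 G4 F3

First find concert pitch: the double bass sounds a perfect octave below written, so A4 G##4 D5 C4 sounds A3 G##3 D4 C3.
Then write for alto flute: it sounds a perfect fourth below written, so the part must be a perfect fourth above concert.
A3 → D4
G##3 → C##4
D4 → G4
C3 → F3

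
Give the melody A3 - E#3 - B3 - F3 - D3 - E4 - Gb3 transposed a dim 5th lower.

D#3 A##2 E#3 B2 G#2 A#3 C3

A3: a fifth down reaches D, and 6 semitones makes it D#3.
E#3: a fifth down reaches A, and 6 semitones makes it A##2.
A diminished fifth down from B3 gives E#3.
F3: a fifth down reaches B, and 6 semitones makes it B2.
D3: a fifth down reaches G, and 6 semitones makes it G#2.
E4 down a diminished fifth is A#3.
Gb3: a fifth down reaches C, and 6 semitones makes it C3.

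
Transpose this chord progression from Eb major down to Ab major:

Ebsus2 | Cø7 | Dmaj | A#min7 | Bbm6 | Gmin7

Eb major down to Ab major is a perfect fifth; each chord root moves by that interval while the quality stays the same.
Ebsus2: root Eb down a perfect fifth → Ab, giving Absus2.
Cø7: root C down a perfect fifth → F, giving Fø7.
Dmaj: root D down a perfect fifth → G, giving Gmaj.
A#min7: root A# down a perfect fifth → D#, giving D#min7.
Bbm6: root Bb down a perfect fifth → Eb, giving Ebm6.
Gmin7: root G down a perfect fifth → C, giving Cmin7.

Absus2 Fø7 Gmaj D#min7 Ebm6 Cmin7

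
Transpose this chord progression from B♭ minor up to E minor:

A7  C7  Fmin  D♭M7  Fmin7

D#7 F#7 Bmin GM7 Bmin7

B♭ minor up to E minor is an augmented fourth; each chord root moves by that interval while the quality stays the same.
A7: root A up an augmented fourth → D#, giving D#7.
C7: root C up an augmented fourth → F#, giving F#7.
Fmin: root F up an augmented fourth → B, giving Bmin.
D♭M7: root D♭ up an augmented fourth → G, giving GM7.
Fmin7: root F up an augmented fourth → B, giving Bmin7.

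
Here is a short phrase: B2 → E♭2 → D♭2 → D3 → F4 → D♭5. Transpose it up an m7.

A minor seventh up from B2 gives A3.
A minor seventh up from Eb2 gives Db3.
A minor seventh up from Db2 gives Cb3.
D3 up a minor seventh is C4.
F4 up a minor seventh is Eb5.
Db5 up a minor seventh is Cb6.

A3 Db3 Cb3 C4 Eb5 Cb6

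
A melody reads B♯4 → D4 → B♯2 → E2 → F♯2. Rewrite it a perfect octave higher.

B#5 D5 B#3 E3 F#3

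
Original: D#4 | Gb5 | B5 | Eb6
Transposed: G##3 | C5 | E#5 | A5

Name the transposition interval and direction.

down a diminished fifth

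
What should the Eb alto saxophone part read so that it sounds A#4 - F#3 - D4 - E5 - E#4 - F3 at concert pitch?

F##5 D#4 B4 C#6 C##5 D4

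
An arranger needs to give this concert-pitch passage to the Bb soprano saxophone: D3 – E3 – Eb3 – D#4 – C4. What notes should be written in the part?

E3 F#3 F3 E#4 D4

The Bb soprano saxophone sounds a major second below written, so the written part must be a major second above concert — transpose each note up.
D3 -> E3
E3 -> F#3
Eb3 -> F3
D#4 -> E#4
C4 -> D4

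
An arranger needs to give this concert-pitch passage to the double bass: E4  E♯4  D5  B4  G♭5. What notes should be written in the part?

E5 E#5 D6 B5 Gb6

The double bass sounds a perfect octave below written, so the written part must be a perfect octave above concert — transpose each note up.
E4 becomes E5
E#4 becomes E#5
D5 becomes D6
B4 becomes B5
Gb5 becomes Gb6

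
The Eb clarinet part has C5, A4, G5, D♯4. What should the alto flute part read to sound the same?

First find concert pitch: the Eb clarinet sounds a minor third above written, so C5 A4 G5 D♯4 sounds Eb5 C5 Bb5 F#4.
Then write for alto flute: it sounds a perfect fourth below written, so the part must be a perfect fourth above concert.
Eb5 → Ab5
C5 → F5
Bb5 → Eb6
F#4 → B4

Ab5 F5 Eb6 B4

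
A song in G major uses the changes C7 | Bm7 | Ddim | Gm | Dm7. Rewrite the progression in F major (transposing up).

G major up to F major is a minor seventh; each chord root moves by that interval while the quality stays the same.
C7: root C up a minor seventh → Bb, giving Bb7.
Bm7: root B up a minor seventh → A, giving Am7.
Ddim: root D up a minor seventh → C, giving Cdim.
Gm: root G up a minor seventh → F, giving Fm.
Dm7: root D up a minor seventh → C, giving Cm7.

Bb7 Am7 Cdim Fm Cm7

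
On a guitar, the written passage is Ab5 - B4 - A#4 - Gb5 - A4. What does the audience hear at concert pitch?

The guitar sounds a perfect octave below written, so transpose each written note down a perfect octave.
Ab5 → Ab4
B4 → B3
A#4 → A#3
Gb5 → Gb4
A4 → A3

Ab4 B3 A#3 Gb4 A3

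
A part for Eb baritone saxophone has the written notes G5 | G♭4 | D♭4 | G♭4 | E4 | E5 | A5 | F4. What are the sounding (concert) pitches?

Bb3 Bbb2 Fb2 Bbb2 G2 G3 C4 Ab2

Written C4 on the Eb baritone saxophone sounds as Eb2, a major thirteenth lower; apply that shift to every note.
G5 → Bb3
Gb4 → Bbb2
Db4 → Fb2
Gb4 → Bbb2
E4 → G2
E5 → G3
A5 → C4
F4 → Ab2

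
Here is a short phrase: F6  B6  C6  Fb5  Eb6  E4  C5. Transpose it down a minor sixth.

A5 D#6 E5 Ab4 G5 G#3 E4

F6 gives A5
B6 gives D#6
C6 gives E5
Fb5 gives Ab4
Eb6 gives G5
E4 gives G#3
C5 gives E4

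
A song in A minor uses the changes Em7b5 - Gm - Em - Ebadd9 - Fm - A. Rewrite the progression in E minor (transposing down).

Bm7b5 Dm Bm Bbadd9 Cm E

A minor down to E minor is a perfect fourth; each chord root moves by that interval while the quality stays the same.
Em7b5: root E down a perfect fourth → B, giving Bm7b5.
Gm: root G down a perfect fourth → D, giving Dm.
Em: root E down a perfect fourth → B, giving Bm.
Ebadd9: root Eb down a perfect fourth → Bb, giving Bbadd9.
Fm: root F down a perfect fourth → C, giving Cm.
A: root A down a perfect fourth → E, giving E.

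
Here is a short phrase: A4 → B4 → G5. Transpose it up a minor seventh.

G5 A5 F6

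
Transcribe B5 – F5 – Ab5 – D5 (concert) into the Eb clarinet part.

Written C4 sounds as Eb4 on the Eb clarinet, so concert pitches are written a minor third down.
B5 gives G#5
F5 gives D5
Ab5 gives F5
D5 gives B4

G#5 D5 F5 B4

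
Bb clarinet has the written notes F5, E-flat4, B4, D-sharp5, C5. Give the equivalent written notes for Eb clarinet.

C5 Bb3 F#4 A#4 G4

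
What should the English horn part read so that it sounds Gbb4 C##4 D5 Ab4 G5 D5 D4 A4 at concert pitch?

Dbb5 G##4 A5 Eb5 D6 A5 A4 E5

The English horn sounds a perfect fifth below written, so the written part must be a perfect fifth above concert — transpose each note up.
Gbb4 becomes Dbb5
C##4 becomes G##4
D5 becomes A5
Ab4 becomes Eb5
G5 becomes D6
D5 becomes A5
D4 becomes A4
A4 becomes E5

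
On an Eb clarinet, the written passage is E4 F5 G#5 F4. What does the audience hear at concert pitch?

G4 Ab5 B5 Ab4

The Eb clarinet sounds a minor third above written, so transpose each written note up a minor third.
E4 gives G4
F5 gives Ab5
G#5 gives B5
F4 gives Ab4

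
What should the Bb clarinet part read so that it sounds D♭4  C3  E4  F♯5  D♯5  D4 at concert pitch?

The Bb clarinet sounds a major second below written, so the written part must be a major second above concert — transpose each note up.
Db4 gives Eb4
C3 gives D3
E4 gives F#4
F#5 gives G#5
D#5 gives E#5
D4 gives E4

Eb4 D3 F#4 G#5 E#5 E4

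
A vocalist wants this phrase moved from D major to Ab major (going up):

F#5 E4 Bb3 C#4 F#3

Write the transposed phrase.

C6 Bb4 Fb4 G4 C4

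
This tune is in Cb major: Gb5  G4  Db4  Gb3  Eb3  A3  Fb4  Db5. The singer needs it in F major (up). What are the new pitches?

C6 C#5 G4 C4 A3 D#4 Bb4 G5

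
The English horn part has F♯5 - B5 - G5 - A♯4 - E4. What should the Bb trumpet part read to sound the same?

C#5 F#5 D5 E#4 B3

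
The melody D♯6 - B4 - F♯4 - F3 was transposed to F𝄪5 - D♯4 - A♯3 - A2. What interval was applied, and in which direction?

down a minor sixth

Take the first pair: D#6 → F##5. D to F spans 6 letter names, so the interval is some kind of sixth.
F##5 to D#6 is 8 semitones, which makes it a minor sixth; the second version is lower, so the direction is down.
Checking another pair — F3 → A2 — gives the same interval.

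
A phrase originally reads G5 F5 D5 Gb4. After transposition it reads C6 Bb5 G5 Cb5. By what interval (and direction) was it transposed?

up a perfect fourth

Take the first pair: G5 → C6. G to C spans 4 letter names, so the interval is some kind of fourth.
G5 to C6 is 5 semitones, which makes it a perfect fourth; the second version is higher, so the direction is up.
Checking another pair — Gb4 → Cb5 — gives the same interval.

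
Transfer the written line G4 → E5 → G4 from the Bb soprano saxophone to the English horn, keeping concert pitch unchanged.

C5 A5 C5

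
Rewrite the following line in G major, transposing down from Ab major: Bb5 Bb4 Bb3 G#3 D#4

A5 A4 A3 F##3 C##4

Ab major to G major down is a minor second, so every note moves down by that interval.
Bb5 becomes A5
Bb4 becomes A4
Bb3 becomes A3
G#3 becomes F##3
D#4 becomes C##4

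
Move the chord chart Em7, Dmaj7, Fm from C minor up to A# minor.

C##m7 B#maj7 D#m

C minor up to A# minor is an augmented sixth; each chord root moves by that interval while the quality stays the same.
Em7: root E up an augmented sixth → C##, giving C##m7.
Dmaj7: root D up an augmented sixth → B#, giving B#maj7.
Fm: root F up an augmented sixth → D#, giving D#m.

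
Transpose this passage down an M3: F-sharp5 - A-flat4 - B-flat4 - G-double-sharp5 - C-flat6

D5 Fb4 Gb4 E#5 Abb5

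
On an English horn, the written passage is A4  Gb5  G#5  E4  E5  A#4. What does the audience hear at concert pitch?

D4 Cb5 C#5 A3 A4 D#4

The English horn sounds a perfect fifth below written, so transpose each written note down a perfect fifth.
A4 -> D4
Gb5 -> Cb5
G#5 -> C#5
E4 -> A3
E5 -> A4
A#4 -> D#4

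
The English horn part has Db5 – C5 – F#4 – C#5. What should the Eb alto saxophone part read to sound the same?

Eb5 D5 G#4 D#5

First find concert pitch: the English horn sounds a perfect fifth below written, so Db5 C5 F#4 C#5 sounds Gb4 F4 B3 F#4.
Then write for Eb alto saxophone: it sounds a major sixth below written, so the part must be a major sixth above concert.
Gb4 → Eb5
F4 → D5
B3 → G#4
F#4 → D#5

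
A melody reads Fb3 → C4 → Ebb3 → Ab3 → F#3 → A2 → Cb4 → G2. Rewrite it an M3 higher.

Ab3 E4 Gb3 C4 A#3 C#3 Eb4 B2

Fb3 to Ab3
C4 to E4
Ebb3 to Gb3
Ab3 to C4
F#3 to A#3
A2 to C#3
Cb4 to Eb4
G2 to B2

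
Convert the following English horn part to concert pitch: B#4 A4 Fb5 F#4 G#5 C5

E#4 D4 Bbb4 B3 C#5 F4

Written C4 on the English horn sounds as F3, a perfect fifth lower; apply that shift to every note.
B#4 gives E#4
A4 gives D4
Fb5 gives Bbb4
F#4 gives B3
G#5 gives C#5
C5 gives F4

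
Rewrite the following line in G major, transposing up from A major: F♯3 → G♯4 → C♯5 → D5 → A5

From A up to G is a minor seventh; apply that to each pitch.
F#3 to E4
G#4 to F#5
C#5 to B5
D5 to C6
A5 to G6

E4 F#5 B5 C6 G6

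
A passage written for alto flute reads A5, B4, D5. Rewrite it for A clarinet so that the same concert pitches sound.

First find concert pitch: the alto flute sounds a perfect fourth below written, so A5 B4 D5 sounds E5 F#4 A4.
Then write for A clarinet: it sounds a minor third below written, so the part must be a minor third above concert.
E5 → G5
F#4 → A4
A4 → C5

G5 A4 C5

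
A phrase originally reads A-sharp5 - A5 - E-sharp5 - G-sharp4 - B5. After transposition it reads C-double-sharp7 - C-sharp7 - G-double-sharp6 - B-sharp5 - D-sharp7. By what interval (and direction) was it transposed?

up a major tenth

From A#5 to C##7 is 10 letter names — a tenth of some quality.
A#5 to C##7 is 16 semitones, which makes it a major tenth; the second version is higher, so the direction is up.
Checking another pair — B5 → D#7 — gives the same interval.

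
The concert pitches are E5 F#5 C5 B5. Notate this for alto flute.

Written C4 sounds as G3 on the alto flute, so concert pitches are written a perfect fourth up.
E5 → A5
F#5 → B5
C5 → F5
B5 → E6

A5 B5 F5 E6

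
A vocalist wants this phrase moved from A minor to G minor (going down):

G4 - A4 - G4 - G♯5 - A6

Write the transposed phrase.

F4 G4 F4 F#5 G6

From A down to G is a major second; apply that to each pitch.
G4 → F4
A4 → G4
G4 → F4
G#5 → F#5
A6 → G6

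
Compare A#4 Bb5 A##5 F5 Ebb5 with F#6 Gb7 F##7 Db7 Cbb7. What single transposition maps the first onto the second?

up a minor thirteenth

From A#4 to F#6 is 13 letter names — a thirteenth of some quality.
A#4 to F#6 is 20 semitones, which makes it a minor thirteenth; the second version is higher, so the direction is up.
Checking another pair — Ebb5 → Cbb7 — gives the same interval.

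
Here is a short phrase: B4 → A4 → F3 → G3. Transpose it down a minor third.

B4 -> G#4
A4 -> F#4
F3 -> D3
G3 -> E3

G#4 F#4 D3 E3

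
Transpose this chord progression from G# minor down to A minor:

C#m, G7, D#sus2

Dm Ab7 Esus2

G# minor down to A minor is a major seventh; each chord root moves by that interval while the quality stays the same.
C#m: root C# down a major seventh → D, giving Dm.
G7: root G down a major seventh → Ab, giving Ab7.
D#sus2: root D# down a major seventh → E, giving Esus2.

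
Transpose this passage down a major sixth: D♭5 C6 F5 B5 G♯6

Fb4 Eb5 Ab4 D5 B5

Db5 gives Fb4
C6 gives Eb5
F5 gives Ab4
B5 gives D5
G#6 gives B5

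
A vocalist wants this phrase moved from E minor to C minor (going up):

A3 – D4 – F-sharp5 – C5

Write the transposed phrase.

F4 Bb4 D6 Ab5

E minor to C minor up is a minor sixth, so every note moves up by that interval.
A3 to F4
D4 to Bb4
F#5 to D6
C5 to Ab5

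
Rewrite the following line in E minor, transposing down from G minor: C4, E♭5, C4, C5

G minor to E minor down is a minor third, so every note moves down by that interval.
C4 → A3
Eb5 → C5
C4 → A3
C5 → A4

A3 C5 A3 A4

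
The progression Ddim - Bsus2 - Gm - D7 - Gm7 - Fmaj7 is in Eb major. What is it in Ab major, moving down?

Eb major down to Ab major is a perfect fifth; each chord root moves by that interval while the quality stays the same.
Ddim: root D down a perfect fifth → G, giving Gdim.
Bsus2: root B down a perfect fifth → E, giving Esus2.
Gm: root G down a perfect fifth → C, giving Cm.
D7: root D down a perfect fifth → G, giving G7.
Gm7: root G down a perfect fifth → C, giving Cm7.
Fmaj7: root F down a perfect fifth → Bb, giving Bbmaj7.

Gdim Esus2 Cm G7 Cm7 Bbmaj7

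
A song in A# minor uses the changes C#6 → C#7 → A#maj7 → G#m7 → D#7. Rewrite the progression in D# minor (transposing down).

F#6 F#7 D#maj7 C#m7 G#7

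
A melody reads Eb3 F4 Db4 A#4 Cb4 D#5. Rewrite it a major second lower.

Db3 Eb4 Cb4 G#4 Bbb3 C#5

A major second down from Eb3 gives Db3.
A major second down from F4 gives Eb4.
A major second down from Db4 gives Cb4.
A major second down from A#4 gives G#4.
Cb4 down a major second is Bbb3.
D#5: a second down reaches C, and 2 semitones makes it C#5.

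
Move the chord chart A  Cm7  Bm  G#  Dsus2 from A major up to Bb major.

A major up to Bb major is a minor second; each chord root moves by that interval while the quality stays the same.
A: root A up a minor second → Bb, giving Bb.
Cm7: root C up a minor second → Db, giving Dbm7.
Bm: root B up a minor second → C, giving Cm.
G#: root G# up a minor second → A, giving A.
Dsus2: root D up a minor second → Eb, giving Ebsus2.

Bb Dbm7 Cm A Ebsus2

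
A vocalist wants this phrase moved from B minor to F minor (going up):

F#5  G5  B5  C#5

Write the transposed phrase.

C6 Db6 F6 G5

B minor to F minor up is a diminished fifth, so every note moves up by that interval.
F#5 becomes C6
G5 becomes Db6
B5 becomes F6
C#5 becomes G5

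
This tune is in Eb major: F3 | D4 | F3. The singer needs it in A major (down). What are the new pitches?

Eb major to A major down is a diminished fifth, so every note moves down by that interval.
F3 becomes B2
D4 becomes G#3
F3 becomes B2

B2 G#3 B2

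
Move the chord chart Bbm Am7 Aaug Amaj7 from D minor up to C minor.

Abm Gm7 Gaug Gmaj7

D minor up to C minor is a minor seventh; each chord root moves by that interval while the quality stays the same.
Bbm: root Bb up a minor seventh → Ab, giving Abm.
Am7: root A up a minor seventh → G, giving Gm7.
Aaug: root A up a minor seventh → G, giving Gaug.
Amaj7: root A up a minor seventh → G, giving Gmaj7.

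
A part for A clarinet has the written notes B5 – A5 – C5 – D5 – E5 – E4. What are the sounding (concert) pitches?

The A clarinet sounds a minor third below written, so transpose each written note down a minor third.
B5 to G#5
A5 to F#5
C5 to A4
D5 to B4
E5 to C#5
E4 to C#4

G#5 F#5 A4 B4 C#5 C#4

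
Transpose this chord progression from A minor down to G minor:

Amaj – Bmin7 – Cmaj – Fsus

Gmaj Amin7 Bbmaj Ebsus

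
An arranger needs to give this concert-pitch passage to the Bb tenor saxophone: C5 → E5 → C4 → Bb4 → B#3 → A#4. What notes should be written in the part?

Written C4 sounds as Bb2 on the Bb tenor saxophone, so concert pitches are written a major ninth up.
C5 gives D6
E5 gives F#6
C4 gives D5
Bb4 gives C6
B#3 gives C##5
A#4 gives B#5

D6 F#6 D5 C6 C##5 B#5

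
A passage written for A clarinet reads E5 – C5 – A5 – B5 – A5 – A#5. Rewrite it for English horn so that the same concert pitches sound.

G#5 E5 C#6 D#6 C#6 C##6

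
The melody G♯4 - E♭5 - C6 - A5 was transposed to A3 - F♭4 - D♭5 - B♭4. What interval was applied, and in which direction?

From G#4 to A3 is 7 letter names — a seventh of some quality.
A3 to G#4 is 11 semitones, which makes it a major seventh; the second version is lower, so the direction is down.
Checking another pair — A5 → Bb4 — gives the same interval.

down a major seventh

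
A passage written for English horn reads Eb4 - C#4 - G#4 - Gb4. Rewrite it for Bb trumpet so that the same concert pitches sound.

Bb3 G#3 D#4 Db4

First find concert pitch: the English horn sounds a perfect fifth below written, so Eb4 C#4 G#4 Gb4 sounds Ab3 F#3 C#4 Cb4.
Then write for Bb trumpet: it sounds a major second below written, so the part must be a major second above concert.
Ab3 → Bb3
F#3 → G#3
C#4 → D#4
Cb4 → Db4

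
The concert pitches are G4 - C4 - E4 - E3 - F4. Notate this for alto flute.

C5 F4 A4 A3 Bb4

Written C4 sounds as G3 on the alto flute, so concert pitches are written a perfect fourth up.
G4 to C5
C4 to F4
E4 to A4
E3 to A3
F4 to Bb4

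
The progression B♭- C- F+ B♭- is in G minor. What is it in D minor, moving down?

G minor down to D minor is a perfect fourth; each chord root moves by that interval while the quality stays the same.
B♭-: root B♭ down a perfect fourth → F, giving F-.
C-: root C down a perfect fourth → G, giving G-.
F+: root F down a perfect fourth → C, giving C+.
B♭-: root B♭ down a perfect fourth → F, giving F-.

F- G- C+ F-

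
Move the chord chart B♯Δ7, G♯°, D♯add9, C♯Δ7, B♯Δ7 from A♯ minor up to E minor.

A♯ minor up to E minor is a diminished fifth; each chord root moves by that interval while the quality stays the same.
B♯Δ7: root B♯ up a diminished fifth → F#, giving F#Δ7.
G♯°: root G♯ up a diminished fifth → D, giving D°.
D♯add9: root D♯ up a diminished fifth → A, giving Aadd9.
C♯Δ7: root C♯ up a diminished fifth → G, giving GΔ7.
B♯Δ7: root B♯ up a diminished fifth → F#, giving F#Δ7.

F#Δ7 D° Aadd9 GΔ7 F#Δ7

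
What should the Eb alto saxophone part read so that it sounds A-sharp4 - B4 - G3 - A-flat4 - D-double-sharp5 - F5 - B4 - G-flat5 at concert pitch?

Written C4 sounds as Eb3 on the Eb alto saxophone, so concert pitches are written a major sixth up.
A#4 gives F##5
B4 gives G#5
G3 gives E4
Ab4 gives F5
D##5 gives B##5
F5 gives D6
B4 gives G#5
Gb5 gives Eb6

F##5 G#5 E4 F5 B##5 D6 G#5 Eb6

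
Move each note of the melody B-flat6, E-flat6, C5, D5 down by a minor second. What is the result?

Bb6 to A6
Eb6 to D6
C5 to B4
D5 to C#5

A6 D6 B4 C#5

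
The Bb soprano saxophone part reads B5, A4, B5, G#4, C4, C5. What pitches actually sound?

A5 G4 A5 F#4 Bb3 Bb4

The Bb soprano saxophone sounds a major second below written, so transpose each written note down a major second.
B5 becomes A5
A4 becomes G4
B5 becomes A5
G#4 becomes F#4
C4 becomes Bb3
C5 becomes Bb4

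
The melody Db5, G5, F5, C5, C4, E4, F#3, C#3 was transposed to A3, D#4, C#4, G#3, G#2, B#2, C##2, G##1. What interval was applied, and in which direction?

down a diminished eleventh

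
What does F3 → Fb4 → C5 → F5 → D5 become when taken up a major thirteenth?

F3 -> D5
Fb4 -> Db6
C5 -> A6
F5 -> D7
D5 -> B6

D5 Db6 A6 D7 B6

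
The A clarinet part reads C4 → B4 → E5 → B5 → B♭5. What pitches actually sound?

A3 G#4 C#5 G#5 G5

Written C4 on the A clarinet sounds as A3, a minor third lower; apply that shift to every note.
C4 becomes A3
B4 becomes G#4
E5 becomes C#5
B5 becomes G#5
Bb5 becomes G5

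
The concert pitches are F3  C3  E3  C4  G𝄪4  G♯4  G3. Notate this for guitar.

The guitar sounds a perfect octave below written, so the written part must be a perfect octave above concert — transpose each note up.
F3 becomes F4
C3 becomes C4
E3 becomes E4
C4 becomes C5
G##4 becomes G##5
G#4 becomes G#5
G3 becomes G4

F4 C4 E4 C5 G##5 G#5 G4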